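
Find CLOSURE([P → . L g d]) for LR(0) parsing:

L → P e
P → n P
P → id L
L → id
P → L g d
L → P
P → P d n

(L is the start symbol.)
To compute CLOSURE, for each item [A → α.Bβ] where B is a non-terminal, add [B → .γ] for all productions B → γ; repeat for the newly added items until nothing changes.

Start with: [P → . L g d]
  [P → . L g d] has the dot before L: add [L → . P e], [L → . id], [L → . P]
  [L → . P e] has the dot before P: add [P → . n P], [P → . id L], [P → . P d n]
No further items can be added.

CLOSURE = { [L → . P e], [L → . P], [L → . id], [P → . L g d], [P → . P d n], [P → . id L], [P → . n P] }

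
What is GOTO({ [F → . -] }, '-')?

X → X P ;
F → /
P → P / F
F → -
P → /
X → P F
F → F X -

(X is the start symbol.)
{ [F → - .] }

GOTO(I, '-') = CLOSURE({ [A → αX.β] : [A → α.Xβ] ∈ I, X = '-' })

Items with dot before '-', with the dot advanced:
  [F → . -] → [F → - .]
Closure adds nothing (no advanced item has the dot before a non-terminal).

GOTO = { [F → - .] }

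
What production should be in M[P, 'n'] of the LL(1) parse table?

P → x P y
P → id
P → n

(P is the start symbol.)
P → n

To find M[P, 'n'], we find productions for P where 'n' is in the predict set (PREDICT(N → α) = (FIRST(α) \ {ε}) ∪ (FOLLOW(N) if α ⇒* ε)).

P → x P y: PREDICT = { 'x' }
P → id: PREDICT = { 'id' }
P → n: PREDICT = { 'n' }
  'n' is in predict set, so this production goes in M[P, 'n']

M[P, 'n'] = P → n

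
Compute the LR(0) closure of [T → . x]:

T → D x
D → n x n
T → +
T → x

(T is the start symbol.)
To compute CLOSURE, for each item [A → α.Bβ] where B is a non-terminal, add [B → .γ] for all productions B → γ; repeat for the newly added items until nothing changes.

Start with: [T → . x]
The dot precedes the terminal x, so nothing is added.

CLOSURE = { [T → . x] }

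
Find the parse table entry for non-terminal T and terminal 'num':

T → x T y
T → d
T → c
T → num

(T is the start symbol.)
To find M[T, 'num'], we find productions for T where 'num' is in the predict set (PREDICT(N → α) = (FIRST(α) \ {ε}) ∪ (FOLLOW(N) if α ⇒* ε)).

T → x T y: PREDICT = { 'x' }
T → d: PREDICT = { 'd' }
T → c: PREDICT = { 'c' }
T → num: PREDICT = { 'num' }
  'num' is in predict set, so this production goes in M[T, 'num']

M[T, 'num'] = T → num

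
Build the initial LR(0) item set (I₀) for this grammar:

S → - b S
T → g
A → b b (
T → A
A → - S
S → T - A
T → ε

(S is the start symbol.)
First, augment the grammar with S' → S
I₀ = CLOSURE({ [S' → . S] }):
  [S' → . S] has the dot before S: add [S → . - b S], [S → . T - A]
  [S → . T - A] has the dot before T: add [T → . g], [T → . A], [T → .]
  [T → . A] has the dot before A: add [A → . b b (], [A → . - S]
No further items can be added.

I₀ = { [A → . - S], [A → . b b (], [S → . - b S], [S → . T - A], [S' → . S], [T → . A], [T → . g], [T → .] }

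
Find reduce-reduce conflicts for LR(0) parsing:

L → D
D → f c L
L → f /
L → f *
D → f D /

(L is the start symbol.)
No reduce-reduce conflicts

A reduce-reduce conflict occurs when an LR(0) state has two complete items [A → α .] and [B → β .] — both call for a reduction, and with no lookahead the parser cannot choose between them.

Augment with L' → L and build the canonical LR(0) collection (I0 = CLOSURE({[L' → . L]}), then GOTO on every symbol after a dot until no new states appear). It has 11 states:
  I0: { [D → . f D /], [D → . f c L], [L → . D], [L → . f *], [L → . f /], [L' → . L] }  — shift
  I1: { [L → D .] }  — reduce
  I2: { [L' → L .] }  — accept
  I3: { [D → . f D /], [D → . f c L], [D → f . D /], [D → f . c L], [L → f . *], [L → f . /] }  — shift
  I4: { [L → f * .] }  — reduce
  I5: { [L → f / .] }  — reduce
  I6: { [D → f D . /] }  — shift
  I7: { [D → . f D /], [D → . f c L], [D → f c . L], [L → . D], [L → . f *], [L → . f /] }  — shift
  I8: { [D → . f D /], [D → . f c L], [D → f . D /], [D → f . c L] }  — shift
  I9: { [D → f c L .] }  — reduce
  I10: { [D → f D / .] }  — reduce

No state contains more than one complete item.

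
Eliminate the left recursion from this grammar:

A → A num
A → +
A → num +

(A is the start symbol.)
A → + A'
A → num + A'
A' → num A'
A' → ε

A is directly left-recursive. The standard transformation for
  A → A α₁ | ... | A α_m | β₁ | ... | β_n
is
  A  → β₁ A' | ... | β_n A'
  A' → α₁ A' | ... | α_m A' | ε

A → + becomes A → + A'
A → num + becomes A → num + A'
A → A num becomes A' → num A'
Add A' → ε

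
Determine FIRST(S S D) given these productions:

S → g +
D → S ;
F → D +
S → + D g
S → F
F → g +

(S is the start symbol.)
FIRST sets of the non-terminals involved (from the grammar, by fixed-point iteration):
  FIRST(S) = { '+', 'g' }

To compute FIRST(S S D), process the symbols left to right:
Symbol S is a non-terminal. Add FIRST(S) \ {ε} = { '+', 'g' }
S is not nullable (ε ∉ FIRST(S)), so stop here.
FIRST(S S D) = { '+', 'g' }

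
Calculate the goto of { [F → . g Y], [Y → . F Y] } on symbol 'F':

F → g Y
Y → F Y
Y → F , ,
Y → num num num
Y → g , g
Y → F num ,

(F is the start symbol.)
{ [F → . g Y], [Y → . F , ,], [Y → . F Y], [Y → . F num ,], [Y → . g , g], [Y → . num num num], [Y → F . Y] }

GOTO(I, 'F') = CLOSURE({ [A → αX.β] : [A → α.Xβ] ∈ I, X = 'F' })

Items with dot before 'F', with the dot advanced:
  [Y → . F Y] → [Y → F . Y]
Closure of the advanced items:
  [Y → F . Y] has the dot before Y: add [Y → . F Y], [Y → . F , ,], [Y → . num num num], [Y → . g , g], [Y → . F num ,]
  [Y → . F Y] has the dot before F: add [F → . g Y]

GOTO = { [F → . g Y], [Y → . F , ,], [Y → . F Y], [Y → . F num ,], [Y → . g , g], [Y → . num num num], [Y → F . Y] }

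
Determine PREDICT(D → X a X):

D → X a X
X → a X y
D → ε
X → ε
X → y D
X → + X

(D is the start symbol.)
{ '+', 'a', 'y' }

PREDICT(D → X a X) = (FIRST(RHS) \ {ε}) ∪ (FOLLOW(D) if ε ∈ FIRST(RHS), i.e. RHS ⇒* ε)
FIRST(X) = { '+', 'a', 'y', ε }
FIRST(X a X) = { '+', 'a', 'y' }
ε ∉ FIRST(X a X), so FOLLOW(D) is not added.
PREDICT(D → X a X) = { '+', 'a', 'y' }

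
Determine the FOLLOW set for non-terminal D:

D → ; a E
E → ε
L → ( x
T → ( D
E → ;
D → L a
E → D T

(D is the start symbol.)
{ $, '(' }

D is the start symbol, so $ ∈ FOLLOW(D).
In T → ( D: D is at the end, add FOLLOW(T)
In E → D T: D is followed by T, add FIRST(T) \ {ε} = { '(' }

The FOLLOW sets referred to above (computed the same way, to a fixed point):
  FOLLOW(T) = { $, '(' }

Taking the union: FOLLOW(D) = { $, '(' }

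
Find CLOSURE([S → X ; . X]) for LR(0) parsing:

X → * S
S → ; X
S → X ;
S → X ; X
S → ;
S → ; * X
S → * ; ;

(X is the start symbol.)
{ [S → X ; . X], [X → . * S] }

To compute CLOSURE, for each item [A → α.Bβ] where B is a non-terminal, add [B → .γ] for all productions B → γ; repeat for the newly added items until nothing changes.

Start with: [S → X ; . X]
  [S → X ; . X] has the dot before X: add [X → . * S]
No further items can be added.

CLOSURE = { [S → X ; . X], [X → . * S] }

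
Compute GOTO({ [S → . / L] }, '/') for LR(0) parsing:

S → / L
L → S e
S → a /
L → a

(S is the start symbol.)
GOTO(I, '/') = CLOSURE({ [A → αX.β] : [A → α.Xβ] ∈ I, X = '/' })

Items with dot before '/', with the dot advanced:
  [S → . / L] → [S → / . L]
Closure of the advanced items:
  [S → / . L] has the dot before L: add [L → . S e], [L → . a]
  [L → . S e] has the dot before S: add [S → . / L], [S → . a /]

GOTO = { [L → . S e], [L → . a], [S → . / L], [S → . a /], [S → / . L] }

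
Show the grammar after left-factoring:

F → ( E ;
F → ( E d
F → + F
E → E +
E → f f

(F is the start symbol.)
F → ( E F'
F' → ;
F' → d
F → + F
E → E +
E → f f

Left-factoring transforms A → αβ₁ | αβ₂ into A → αA' and A' → β₁ | β₂
(α is the longest common prefix among the alternatives). Repeat until
no nonterminal has two alternatives with a common prefix.

Round 1: F has alternatives sharing prefix '( E'. Introduce F': F → ( E F'
  Add: F' → ;
  Add: F' → d

No remaining common prefixes — done.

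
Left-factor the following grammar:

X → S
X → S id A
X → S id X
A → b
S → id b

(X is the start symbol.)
Left-factoring transforms A → αβ₁ | αβ₂ into A → αA' and A' → β₁ | β₂
(α is the longest common prefix among the alternatives). Repeat until
no nonterminal has two alternatives with a common prefix.

Round 1: X has alternatives sharing prefix 'S'. Introduce X': X → S X'
  Add: X' → ε
  Add: X' → id A
  Add: X' → id X

Round 2: X' has alternatives sharing prefix 'id'. Introduce X'': X' → id X''
  Add: X'' → A
  Add: X'' → X

No remaining common prefixes — done.

Resulting grammar:
X → S X'
X' → ε
X' → id X''
X'' → A
X'' → X
A → b
S → id b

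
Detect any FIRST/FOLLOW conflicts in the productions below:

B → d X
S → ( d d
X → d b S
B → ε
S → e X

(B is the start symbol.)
A FIRST/FOLLOW conflict occurs when a non-terminal N has a nullable alternative N → β (β ⇒* ε) and another alternative N → α with FIRST(α) ∩ FOLLOW(N) ≠ ∅: on such a lookahead the parser cannot decide between expanding α and letting N vanish via β.

Nullable non-terminals: B.

B: nullable alternative(s) B → ε; FOLLOW(B) = { $ }
  B → d X: FIRST \ {ε} = { 'd' } — disjoint from FOLLOW(B)
  B → ε: FIRST \ {ε} = { } — this is the only nullable alternative, skip

S, X have no nullable alternative, so no FIRST/FOLLOW check is needed there.

No FIRST/FOLLOW conflicts found.

Answer: No FIRST/FOLLOW conflicts.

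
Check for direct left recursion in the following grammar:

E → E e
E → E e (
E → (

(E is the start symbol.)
Yes, E is left-recursive

E → E e: LEFT RECURSIVE (starts with E)
E → E e (: LEFT RECURSIVE (starts with E)
E → (: starts with '('

The grammar has direct left recursion on: E.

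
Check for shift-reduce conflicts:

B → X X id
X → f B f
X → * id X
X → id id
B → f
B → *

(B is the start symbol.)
A shift-reduce conflict occurs when an LR(0) state has both:
  - a complete (reduce) item [A → α .] (dot at the end), and
  - a shift item [B → β . c γ] (dot before a terminal).

Augment with B' → B and build the canonical LR(0) collection (I0 = CLOSURE({[B' → . B]}), then GOTO on every symbol after a dot until no new states appear). It has 15 states:
  I0: { [B → . *], [B → . X X id], [B → . f], [B' → . B], [X → . * id X], [X → . f B f], [X → . id id] }  — shift
  I1: { [B → * .], [X → * . id X] }  — shift, reduce
  I2: { [B' → B .] }  — accept
  I3: { [B → X . X id], [X → . * id X], [X → . f B f], [X → . id id] }  — shift
  I4: { [B → . *], [B → . X X id], [B → . f], [B → f .], [X → . * id X], [X → . f B f], [X → . id id], [X → f . B f] }  — shift, reduce
  I5: { [X → id . id] }  — shift
  I6: { [X → id id .] }  — reduce
  I7: { [X → f B . f] }  — shift
  I8: { [X → f B f .] }  — reduce
  I9: { [X → * . id X] }  — shift
  I10: { [B → X X . id] }  — shift
  I11: { [B → . *], [B → . X X id], [B → . f], [X → . * id X], [X → . f B f], [X → . id id], [X → f . B f] }  — shift
  I12: { [B → X X id .] }  — reduce
  I13: { [X → * id . X], [X → . * id X], [X → . f B f], [X → . id id] }  — shift
  I14: { [X → * id X .] }  — reduce

I1 contains reduce item [B → * .] and shift item [X → * . id X] — shift-reduce conflict.
I4 contains reduce item [B → f .] and shift items [B → . *], [B → . f], [X → . * id X], [X → . f B f], [X → . id id] — shift-reduce conflict.

Answer: Yes — I1: [B → * .] vs [X → * . id X]; I4: [B → f .] vs [B → . *]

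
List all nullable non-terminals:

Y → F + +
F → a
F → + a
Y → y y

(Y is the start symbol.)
A non-terminal is nullable if it can derive ε (the empty string): either it has an ε-production, or it has a production whose right-hand side consists entirely of nullable non-terminals.

There are no ε-productions, so no non-terminal can derive ε.
No non-terminals are nullable.

Answer: None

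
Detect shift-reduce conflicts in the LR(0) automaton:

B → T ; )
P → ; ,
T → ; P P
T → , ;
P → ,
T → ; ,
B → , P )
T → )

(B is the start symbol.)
Yes — I14: [T → , ; .] vs [P → ; . ,]

A shift-reduce conflict occurs when an LR(0) state has both:
  - a complete (reduce) item [A → α .] (dot at the end), and
  - a shift item [B → β . c γ] (dot before a terminal).

Augment with B' → B and build the canonical LR(0) collection (I0 = CLOSURE({[B' → . B]}), then GOTO on every symbol after a dot until no new states appear). It has 17 states:
  I0: { [B → . , P )], [B → . T ; )], [B' → . B], [T → . )], [T → . , ;], [T → . ; ,], [T → . ; P P] }  — shift
  I1: { [T → ) .] }  — reduce
  I2: { [B → , . P )], [P → . ,], [P → . ; ,], [T → , . ;] }  — shift
  I3: { [P → . ,], [P → . ; ,], [T → ; . ,], [T → ; . P P] }  — shift
  I4: { [B' → B .] }  — accept
  I5: { [B → T . ; )] }  — shift
  I6: { [B → T ; . )] }  — shift
  I7: { [B → T ; ) .] }  — reduce
  I8: { [P → , .], [T → ; , .] }  — 2 reduces
  I9: { [P → ; . ,] }  — shift
  I10: { [P → . ,], [P → . ; ,], [T → ; P . P] }  — shift
  I11: { [P → , .] }  — reduce
  I12: { [T → ; P P .] }  — reduce
  I13: { [P → ; , .] }  — reduce
  I14: { [P → ; . ,], [T → , ; .] }  — shift, reduce
  I15: { [B → , P . )] }  — shift
  I16: { [B → , P ) .] }  — reduce

I14 contains reduce item [T → , ; .] and shift item [P → ; . ,] — shift-reduce conflict.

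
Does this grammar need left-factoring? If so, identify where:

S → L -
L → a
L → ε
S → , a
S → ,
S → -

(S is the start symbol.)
Yes, S has productions with common prefix ','

Left-factoring is needed when two productions for the same non-terminal
share a common prefix on the right-hand side.

Productions for S:
  S → L -
  S → , a
  S → ,
  S → -
Productions for L:
  L → a
  L → ε

Found common prefix ',' in productions for S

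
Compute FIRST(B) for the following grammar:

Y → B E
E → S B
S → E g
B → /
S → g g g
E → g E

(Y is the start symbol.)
{ '/' }

From B → /:
  - '/' is a terminal: add '/' and stop

Collecting: FIRST(B) = { '/' }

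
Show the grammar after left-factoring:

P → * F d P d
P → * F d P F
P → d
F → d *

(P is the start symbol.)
Left-factoring transforms A → αβ₁ | αβ₂ into A → αA' and A' → β₁ | β₂
(α is the longest common prefix among the alternatives). Repeat until
no nonterminal has two alternatives with a common prefix.

Round 1: P has alternatives sharing prefix '* F d P'. Introduce P': P → * F d P P'
  Add: P' → d
  Add: P' → F

No remaining common prefixes — done.

Resulting grammar:
P → * F d P P'
P' → d
P' → F
P → d
F → d *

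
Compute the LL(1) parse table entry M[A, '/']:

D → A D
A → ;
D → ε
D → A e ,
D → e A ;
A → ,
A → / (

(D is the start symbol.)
A → / (

To find M[A, '/'], we find productions for A where '/' is in the predict set (PREDICT(N → α) = (FIRST(α) \ {ε}) ∪ (FOLLOW(N) if α ⇒* ε)).

A → ;: PREDICT = { ';' }
A → ,: PREDICT = { ',' }
A → / (: PREDICT = { '/' }
  '/' is in predict set, so this production goes in M[A, '/']

M[A, '/'] = A → / (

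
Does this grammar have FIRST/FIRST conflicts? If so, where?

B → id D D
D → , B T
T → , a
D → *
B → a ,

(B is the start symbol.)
A FIRST/FIRST conflict occurs when two productions N → α and N → β for the same non-terminal have FIRST(α) ∩ FIRST(β) ≠ ∅ (with ε ∈ FIRST of a nullable right-hand side, so two nullable alternatives also conflict).

Productions for B:
  B → id D D: FIRST = { 'id' }
  B → a ,: FIRST = { 'a' }
Productions for D:
  D → , B T: FIRST = { ',' }
  D → *: FIRST = { '*' }
T has only one production, so no FIRST/FIRST conflict is possible there.

All alternatives of each non-terminal have pairwise disjoint FIRST sets.

Answer: No FIRST/FIRST conflicts.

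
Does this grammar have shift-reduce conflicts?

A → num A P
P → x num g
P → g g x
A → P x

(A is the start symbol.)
No shift-reduce conflicts

A shift-reduce conflict occurs when an LR(0) state has both:
  - a complete (reduce) item [A → α .] (dot at the end), and
  - a shift item [B → β . c γ] (dot before a terminal).

Augment with A' → A and build the canonical LR(0) collection (I0 = CLOSURE({[A' → . A]}), then GOTO on every symbol after a dot until no new states appear). It has 13 states:
  I0: { [A → . P x], [A → . num A P], [A' → . A], [P → . g g x], [P → . x num g] }  — shift
  I1: { [A' → A .] }  — accept
  I2: { [A → P . x] }  — shift
  I3: { [P → g . g x] }  — shift
  I4: { [A → . P x], [A → . num A P], [A → num . A P], [P → . g g x], [P → . x num g] }  — shift
  I5: { [P → x . num g] }  — shift
  I6: { [P → x num . g] }  — shift
  I7: { [P → x num g .] }  — reduce
  I8: { [A → num A . P], [P → . g g x], [P → . x num g] }  — shift
  I9: { [A → num A P .] }  — reduce
  I10: { [P → g g . x] }  — shift
  I11: { [P → g g x .] }  — reduce
  I12: { [A → P x .] }  — reduce

No state contains both a complete item and a shift item.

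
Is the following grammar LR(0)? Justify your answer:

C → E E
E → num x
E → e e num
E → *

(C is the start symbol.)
Yes, the grammar is LR(0)

A grammar is LR(0) if no state in the canonical LR(0) collection has:
  - both a shift item (dot before a terminal) and a complete item (shift-reduce conflict), or
  - two or more complete items (reduce-reduce conflict; the accept item [C' → C .] counts as a complete item here).

Augment with C' → C and build the canonical LR(0) collection (I0 = CLOSURE({[C' → . C]}), then GOTO on every symbol after a dot until no new states appear). It has 10 states:
  I0: { [C → . E E], [C' → . C], [E → . *], [E → . e e num], [E → . num x] }  — shift
  I1: { [E → * .] }  — reduce
  I2: { [C' → C .] }  — accept
  I3: { [C → E . E], [E → . *], [E → . e e num], [E → . num x] }  — shift
  I4: { [E → e . e num] }  — shift
  I5: { [E → num . x] }  — shift
  I6: { [E → num x .] }  — reduce
  I7: { [E → e e . num] }  — shift
  I8: { [E → e e num .] }  — reduce
  I9: { [C → E E .] }  — reduce

Every state is either a pure shift/goto state or contains exactly one complete item and nothing to shift — no conflicts. The grammar is LR(0).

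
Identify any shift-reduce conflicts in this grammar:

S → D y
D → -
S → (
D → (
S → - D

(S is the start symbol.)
A shift-reduce conflict occurs when an LR(0) state has both:
  - a complete (reduce) item [A → α .] (dot at the end), and
  - a shift item [B → β . c γ] (dot before a terminal).

Augment with S' → S and build the canonical LR(0) collection (I0 = CLOSURE({[S' → . S]}), then GOTO on every symbol after a dot until no new states appear). It has 9 states:
  I0: { [D → . (], [D → . -], [S → . (], [S → . - D], [S → . D y], [S' → . S] }  — shift
  I1: { [D → ( .], [S → ( .] }  — 2 reduces
  I2: { [D → - .], [D → . (], [D → . -], [S → - . D] }  — shift, reduce
  I3: { [S → D . y] }  — shift
  I4: { [S' → S .] }  — accept
  I5: { [S → D y .] }  — reduce
  I6: { [D → ( .] }  — reduce
  I7: { [D → - .] }  — reduce
  I8: { [S → - D .] }  — reduce

I2 contains reduce item [D → - .] and shift items [D → . (], [D → . -] — shift-reduce conflict.

Answer: Yes — I2: [D → - .] vs [D → . (]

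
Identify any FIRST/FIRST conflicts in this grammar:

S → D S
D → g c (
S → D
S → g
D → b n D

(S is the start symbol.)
Yes. S → D S / S → D on { 'b', 'g' }; S → D S / S → g on { 'g' }; S → D / S → g on { 'g' }

FIRST sets of the non-terminals at (or reachable through a nullable prefix from) the front of some alternative:
  FIRST(D) = { 'b', 'g' }

Productions for S:
  S → D S: FIRST = { 'b', 'g' }
  S → D: FIRST = { 'b', 'g' }
  S → g: FIRST = { 'g' }
Productions for D:
  D → g c (: FIRST = { 'g' }
  D → b n D: FIRST = { 'b' }

Conflict for S: S → D S and S → D
  Overlap: { 'b', 'g' }
Conflict for S: S → D S and S → g
  Overlap: { 'g' }
Conflict for S: S → D and S → g
  Overlap: { 'g' }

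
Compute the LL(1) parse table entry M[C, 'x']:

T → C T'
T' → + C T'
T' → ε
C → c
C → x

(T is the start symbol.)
To find M[C, 'x'], we find productions for C where 'x' is in the predict set (PREDICT(N → α) = (FIRST(α) \ {ε}) ∪ (FOLLOW(N) if α ⇒* ε)).

C → c: PREDICT = { 'c' }
C → x: PREDICT = { 'x' }
  'x' is in predict set, so this production goes in M[C, 'x']

M[C, 'x'] = C → x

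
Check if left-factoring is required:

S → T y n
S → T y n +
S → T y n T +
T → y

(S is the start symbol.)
Left-factoring is needed when two productions for the same non-terminal
share a common prefix on the right-hand side.

Productions for S:
  S → T y n
  S → T y n +
  S → T y n T +

Found common prefix 'T y n' in productions for S

Answer: Yes, S has productions with common prefix 'T y n'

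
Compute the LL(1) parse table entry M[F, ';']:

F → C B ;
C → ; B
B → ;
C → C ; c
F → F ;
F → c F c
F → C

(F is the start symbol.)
To find M[F, ';'], we find productions for F where ';' is in the predict set (PREDICT(N → α) = (FIRST(α) \ {ε}) ∪ (FOLLOW(N) if α ⇒* ε)).

Relevant sets:
  FIRST(C) = { ';' }
  FIRST(F) = { ';', 'c' }

F → C B ;: PREDICT = { ';' }
  ';' is in predict set, so this production goes in M[F, ';']
F → F ;: PREDICT = { ';', 'c' }
  ';' is in predict set, so this production goes in M[F, ';']
F → c F c: PREDICT = { 'c' }
F → C: PREDICT = { ';' }
  ';' is in predict set, so this production goes in M[F, ';']

M[F, ';'] = F → C B ;, F → F ;, F → C  (a multiply-defined cell — the grammar is not LL(1))

Answer: F → C B ;, F → F ;, F → C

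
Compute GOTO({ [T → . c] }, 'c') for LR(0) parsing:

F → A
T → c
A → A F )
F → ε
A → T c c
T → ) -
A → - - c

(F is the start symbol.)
{ [T → c .] }

GOTO(I, 'c') = CLOSURE({ [A → αX.β] : [A → α.Xβ] ∈ I, X = 'c' })

Items with dot before 'c', with the dot advanced:
  [T → . c] → [T → c .]
Closure adds nothing (no advanced item has the dot before a non-terminal).

GOTO = { [T → c .] }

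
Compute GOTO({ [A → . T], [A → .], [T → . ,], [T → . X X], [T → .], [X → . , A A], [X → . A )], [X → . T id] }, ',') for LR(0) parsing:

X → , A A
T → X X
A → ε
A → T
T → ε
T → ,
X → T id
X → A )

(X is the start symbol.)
GOTO(I, ',') = CLOSURE({ [A → αX.β] : [A → α.Xβ] ∈ I, X = ',' })

Items with dot before ',', with the dot advanced:
  [T → . ,] → [T → , .]
  [X → . , A A] → [X → , . A A]
Closure of the advanced items:
  [X → , . A A] has the dot before A: add [A → .], [A → . T]
  [A → . T] has the dot before T: add [T → . X X], [T → .], [T → . ,]
  [T → . X X] has the dot before X: add [X → . , A A], [X → . T id], [X → . A )]

GOTO = { [A → . T], [A → .], [T → , .], [T → . ,], [T → . X X], [T → .], [X → , . A A], [X → . , A A], [X → . A )], [X → . T id] }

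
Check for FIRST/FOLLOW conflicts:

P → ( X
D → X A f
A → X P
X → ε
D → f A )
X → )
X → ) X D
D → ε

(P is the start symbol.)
A FIRST/FOLLOW conflict occurs when a non-terminal N has a nullable alternative N → β (β ⇒* ε) and another alternative N → α with FIRST(α) ∩ FOLLOW(N) ≠ ∅: on such a lookahead the parser cannot decide between expanding α and letting N vanish via β.

Nullable non-terminals: D, X.
FIRST sets used below: FIRST(X) = { ')', ε }, FIRST(A) = { '(', ')' }

D: nullable alternative(s) D → ε; FOLLOW(D) = { $, '(', ')', 'f' }
  D → X A f: FIRST \ {ε} = { '(', ')' } — overlaps FOLLOW(D) on { '(', ')' }: CONFLICT
  D → f A ): FIRST \ {ε} = { 'f' } — overlaps FOLLOW(D) on { 'f' }: CONFLICT
  D → ε: FIRST \ {ε} = { } — this is the only nullable alternative, skip

X: nullable alternative(s) X → ε; FOLLOW(X) = { $, '(', ')', 'f' }
  X → ε: FIRST \ {ε} = { } — this is the only nullable alternative, skip
  X → ): FIRST \ {ε} = { ')' } — overlaps FOLLOW(X) on { ')' }: CONFLICT
  X → ) X D: FIRST \ {ε} = { ')' } — overlaps FOLLOW(X) on { ')' }: CONFLICT

A, P have no nullable alternative, so no FIRST/FOLLOW check is needed there.

So the grammar has 4 FIRST/FOLLOW conflicts (marked CONFLICT above).

Answer: Yes. D → X A f with FOLLOW(D) on { '(', ')' }; D → f A ')' with FOLLOW(D) on { 'f' }; X → ')' with FOLLOW(X) on { ')' }; X → ')' X D with FOLLOW(X) on { ')' }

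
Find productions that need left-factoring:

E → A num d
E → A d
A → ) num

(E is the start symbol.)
Yes, E has productions with common prefix 'A'

Left-factoring is needed when two productions for the same non-terminal
share a common prefix on the right-hand side.

Productions for E:
  E → A num d
  E → A d

Found common prefix 'A' in productions for E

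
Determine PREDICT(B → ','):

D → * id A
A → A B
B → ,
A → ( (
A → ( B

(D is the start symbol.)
PREDICT(B → ',') = (FIRST(RHS) \ {ε}) ∪ (FOLLOW(B) if ε ∈ FIRST(RHS), i.e. RHS ⇒* ε)
FIRST(',') = { ',' }
ε ∉ FIRST(','), so FOLLOW(B) is not added.
PREDICT(B → ',') = { ',' }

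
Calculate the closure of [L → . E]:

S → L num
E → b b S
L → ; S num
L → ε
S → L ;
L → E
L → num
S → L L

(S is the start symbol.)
Start with: [L → . E]
  [L → . E] has the dot before E: add [E → . b b S]
No further items can be added.

CLOSURE = { [E → . b b S], [L → . E] }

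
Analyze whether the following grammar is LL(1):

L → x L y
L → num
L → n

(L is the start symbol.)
Yes, the grammar is LL(1).

A grammar is LL(1) if for each non-terminal N with multiple productions, the predict sets of those productions are pairwise disjoint, where PREDICT(N → α) = (FIRST(α) \ {ε}) ∪ (FOLLOW(N) if α ⇒* ε).

For L:
  PREDICT(L → x L y) = { 'x' }
  PREDICT(L → num) = { 'num' }
  PREDICT(L → n) = { 'n' }

All predict sets are disjoint. The grammar IS LL(1).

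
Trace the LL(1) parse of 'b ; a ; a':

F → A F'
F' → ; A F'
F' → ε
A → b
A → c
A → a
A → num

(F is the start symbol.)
Stack is shown with the top on the left.

Stack     Input        Action
-----------------------------
F $       b ; a ; a $  output F → A F'
A F' $    b ; a ; a $  output A → b
b F' $    b ; a ; a $  match 'b'
F' $      ; a ; a $    output F' → ; A F'
; A F' $  ; a ; a $    match ';'
A F' $    a ; a $      output A → a
a F' $    a ; a $      match 'a'
F' $      ; a $        output F' → ; A F'
; A F' $  ; a $        match ';'
A F' $    a $          output A → a
a F' $    a $          match 'a'
F' $      $            output F' → ε
$         $            accept

The string is accepted.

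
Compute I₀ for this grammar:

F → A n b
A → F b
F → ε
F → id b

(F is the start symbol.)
First, augment the grammar with F' → F
I₀ = CLOSURE({ [F' → . F] }):
  [F' → . F] has the dot before F: add [F → . A n b], [F → .], [F → . id b]
  [F → . A n b] has the dot before A: add [A → . F b]
No further items can be added.

I₀ = { [A → . F b], [F → . A n b], [F → . id b], [F → .], [F' → . F] }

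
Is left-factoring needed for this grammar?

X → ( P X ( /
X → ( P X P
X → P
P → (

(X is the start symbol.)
Left-factoring is needed when two productions for the same non-terminal
share a common prefix on the right-hand side.

Productions for X:
  X → ( P X ( /
  X → ( P X P
  X → P

Found common prefix '( P X' in productions for X

Answer: Yes, X has productions with common prefix '( P X'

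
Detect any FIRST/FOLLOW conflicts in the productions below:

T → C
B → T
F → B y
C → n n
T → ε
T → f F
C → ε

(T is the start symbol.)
No FIRST/FOLLOW conflicts.

Nullable non-terminals: B, C, T.
FIRST sets used below: FIRST(C) = { 'n', ε }
B has a nullable alternative but only one production, so nothing to check.

C: nullable alternative(s) C → ε; FOLLOW(C) = { $, 'y' }
  C → n n: FIRST \ {ε} = { 'n' } — disjoint from FOLLOW(C)
  C → ε: FIRST \ {ε} = { } — this is the only nullable alternative, skip

T: nullable alternative(s) T → C, T → ε; FOLLOW(T) = { $, 'y' }
  T → C: FIRST \ {ε} = { 'n' } — disjoint from FOLLOW(T)
  T → ε: FIRST \ {ε} = { } — disjoint from FOLLOW(T)
  T → f F: FIRST \ {ε} = { 'f' } — disjoint from FOLLOW(T)

F has no nullable alternative, so no FIRST/FOLLOW check is needed there.

No FIRST/FOLLOW conflicts found.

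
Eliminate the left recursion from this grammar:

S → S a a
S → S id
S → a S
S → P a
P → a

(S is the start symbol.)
S → a S S'
S → P a S'
S' → a a S'
S' → id S'
S' → ε
P → a

S is directly left-recursive. The standard transformation for
  A → A α₁ | ... | A α_m | β₁ | ... | β_n
is
  A  → β₁ A' | ... | β_n A'
  A' → α₁ A' | ... | α_m A' | ε

S → a S becomes S → a S S'
S → P a becomes S → P a S'
S → S a a becomes S' → a a S'
S → S id becomes S' → id S'
Add S' → ε

Productions for other non-terminals are unchanged:
  P → a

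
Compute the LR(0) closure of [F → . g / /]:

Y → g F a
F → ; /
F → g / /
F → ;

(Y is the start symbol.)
{ [F → . g / /] }

Start with: [F → . g / /]
The dot precedes the terminal g, so nothing is added.

CLOSURE = { [F → . g / /] }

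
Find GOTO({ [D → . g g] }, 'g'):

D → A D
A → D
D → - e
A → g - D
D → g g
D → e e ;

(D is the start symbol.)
GOTO(I, 'g') = CLOSURE({ [A → αX.β] : [A → α.Xβ] ∈ I, X = 'g' })

Items with dot before 'g', with the dot advanced:
  [D → . g g] → [D → g . g]
Closure adds nothing (no advanced item has the dot before a non-terminal).

GOTO = { [D → g . g] }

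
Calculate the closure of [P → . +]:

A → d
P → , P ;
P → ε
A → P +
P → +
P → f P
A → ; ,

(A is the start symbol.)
{ [P → . +] }

Start with: [P → . +]
The dot precedes the terminal '+', so nothing is added.

CLOSURE = { [P → . +] }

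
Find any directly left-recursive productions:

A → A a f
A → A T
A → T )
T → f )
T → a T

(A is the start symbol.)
Yes, A is left-recursive

A → A a f: LEFT RECURSIVE (starts with A)
A → A T: LEFT RECURSIVE (starts with A)
A → T ): starts with T
T → f ): starts with f
T → a T: starts with a

The grammar has direct left recursion on: A.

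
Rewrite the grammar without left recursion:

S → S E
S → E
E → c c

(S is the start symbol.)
S → E S'
S' → E S'
S' → ε
E → c c

S is directly left-recursive. The standard transformation for
  A → A α₁ | ... | A α_m | β₁ | ... | β_n
is
  A  → β₁ A' | ... | β_n A'
  A' → α₁ A' | ... | α_m A' | ε

S → E becomes S → E S'
S → S E becomes S' → E S'
Add S' → ε

Productions for other non-terminals are unchanged:
  E → c c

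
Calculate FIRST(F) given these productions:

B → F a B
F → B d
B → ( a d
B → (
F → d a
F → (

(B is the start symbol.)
FIRST sets of the other non-terminals involved (by the same procedure, iterated to a fixed point):
  FIRST(B) = { '(', 'd' }

From F → B d:
  - B is a non-terminal: add FIRST(B) \ {ε} = { '(', 'd' }
    B is not nullable, so stop
From F → d a:
  - d is a terminal: add 'd' and stop
From F → (:
  - '(' is a terminal: add '(' and stop

Collecting: FIRST(F) = { '(', 'd' }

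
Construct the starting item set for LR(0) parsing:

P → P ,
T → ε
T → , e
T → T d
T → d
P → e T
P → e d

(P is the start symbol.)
First, augment the grammar with P' → P
I₀ = CLOSURE({ [P' → . P] }):
  [P' → . P] has the dot before P: add [P → . P ,], [P → . e T], [P → . e d]
No further items can be added.

I₀ = { [P → . P ,], [P → . e T], [P → . e d], [P' → . P] }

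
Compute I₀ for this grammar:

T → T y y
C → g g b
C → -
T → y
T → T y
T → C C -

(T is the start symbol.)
{ [C → . -], [C → . g g b], [T → . C C -], [T → . T y y], [T → . T y], [T → . y], [T' → . T] }

First, augment the grammar with T' → T
I₀ = CLOSURE({ [T' → . T] }):
  [T' → . T] has the dot before T: add [T → . T y y], [T → . y], [T → . T y], [T → . C C -]
  [T → . C C -] has the dot before C: add [C → . g g b], [C → . -]
No further items can be added.

I₀ = { [C → . -], [C → . g g b], [T → . C C -], [T → . T y y], [T → . T y], [T → . y], [T' → . T] }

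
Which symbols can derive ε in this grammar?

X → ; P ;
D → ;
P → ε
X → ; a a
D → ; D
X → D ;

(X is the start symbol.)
{ 'P' }

A non-terminal is nullable if it can derive ε (the empty string): either it has an ε-production, or it has a production whose right-hand side consists entirely of nullable non-terminals.

ε-productions: P → ε
So P is immediately nullable.
No further non-terminal can be added: every production for the remaining non-terminals contains a terminal or a non-nullable non-terminal.
Nullable = { 'P' }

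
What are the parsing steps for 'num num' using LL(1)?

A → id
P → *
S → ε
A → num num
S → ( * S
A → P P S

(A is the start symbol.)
Stack is shown with the top on the left.

Stack      Input      Action
----------------------------
A $        num num $  output A → num num
num num $  num num $  match 'num'
num $      num $      match 'num'
$          $          accept

The string is accepted.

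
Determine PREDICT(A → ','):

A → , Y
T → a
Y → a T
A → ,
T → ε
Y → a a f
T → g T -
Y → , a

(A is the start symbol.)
PREDICT(A → ',') = (FIRST(RHS) \ {ε}) ∪ (FOLLOW(A) if ε ∈ FIRST(RHS), i.e. RHS ⇒* ε)
FIRST(',') = { ',' }
ε ∉ FIRST(','), so FOLLOW(A) is not added.
PREDICT(A → ',') = { ',' }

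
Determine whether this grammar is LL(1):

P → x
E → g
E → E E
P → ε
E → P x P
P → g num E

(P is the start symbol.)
No. Predict set conflict for P: { 'x' }

A grammar is LL(1) if for each non-terminal N with multiple productions, the predict sets of those productions are pairwise disjoint, where PREDICT(N → α) = (FIRST(α) \ {ε}) ∪ (FOLLOW(N) if α ⇒* ε).

Relevant sets:
  FIRST(E) = { 'g', 'x' }
  FIRST(P) = { 'g', 'x', ε }
  FOLLOW(P) = { $, 'g', 'x' }

For P:
  PREDICT(P → x) = { 'x' }
  PREDICT(P → ε) = { $, 'g', 'x' }
  PREDICT(P → g num E) = { 'g' }
For E:
  PREDICT(E → g) = { 'g' }
  PREDICT(E → E E) = { 'g', 'x' }
  PREDICT(E → P x P) = { 'g', 'x' }

Conflict found: Predict set conflict for P: { 'x' }
The grammar is NOT LL(1).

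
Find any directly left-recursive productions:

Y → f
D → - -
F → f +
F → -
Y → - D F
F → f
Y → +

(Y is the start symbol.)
Y → f: starts with f
D → - -: starts with '-'
F → f +: starts with f
F → -: starts with '-'
Y → - D F: starts with '-'
F → f: starts with f
Y → +: starts with '+'

No direct left recursion found.

Answer: No direct left recursion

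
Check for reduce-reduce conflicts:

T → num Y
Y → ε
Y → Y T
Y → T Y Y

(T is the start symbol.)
Yes — I7: [Y → .] vs [Y → Y T .]

Augment with T' → T and build the canonical LR(0) collection (I0 = CLOSURE({[T' → . T]}), then GOTO on every symbol after a dot until no new states appear). It has 9 states:
  I0: { [T → . num Y], [T' → . T] }  — shift
  I1: { [T' → T .] }  — accept
  I2: { [T → . num Y], [T → num . Y], [Y → . T Y Y], [Y → . Y T], [Y → .] }  — shift, reduce
  I3: { [T → . num Y], [Y → . T Y Y], [Y → . Y T], [Y → .], [Y → T . Y Y] }  — shift, reduce
  I4: { [T → . num Y], [T → num Y .], [Y → Y . T] }  — shift, reduce
  I5: { [Y → Y T .] }  — reduce
  I6: { [T → . num Y], [Y → . T Y Y], [Y → . Y T], [Y → .], [Y → T Y . Y], [Y → Y . T] }  — shift, reduce
  I7: { [T → . num Y], [Y → . T Y Y], [Y → . Y T], [Y → .], [Y → T . Y Y], [Y → Y T .] }  — shift, 2 reduces
  I8: { [T → . num Y], [Y → T Y Y .], [Y → Y . T] }  — shift, reduce

I7 contains complete items [Y → .], [Y → Y T .] — reduce-reduce conflict.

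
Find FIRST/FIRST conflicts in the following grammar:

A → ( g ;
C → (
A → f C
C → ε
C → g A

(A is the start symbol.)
Productions for A:
  A → ( g ;: FIRST = { '(' }
  A → f C: FIRST = { 'f' }
Productions for C:
  C → (: FIRST = { '(' }
  C → ε: FIRST = { ε }
  C → g A: FIRST = { 'g' }

All alternatives of each non-terminal have pairwise disjoint FIRST sets.

Answer: No FIRST/FIRST conflicts.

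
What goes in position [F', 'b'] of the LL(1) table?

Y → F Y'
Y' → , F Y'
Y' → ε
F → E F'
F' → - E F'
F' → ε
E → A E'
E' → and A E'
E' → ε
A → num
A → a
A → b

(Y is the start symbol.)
Empty (error entry)

To find M[F', 'b'], we find productions for F' where 'b' is in the predict set (PREDICT(N → α) = (FIRST(α) \ {ε}) ∪ (FOLLOW(N) if α ⇒* ε)).

Relevant sets:
  FOLLOW(F') = { $, ',' }

F' → - E F': PREDICT = { '-' }
F' → ε: PREDICT = { $, ',' }

M[F', 'b'] is empty (no production applies)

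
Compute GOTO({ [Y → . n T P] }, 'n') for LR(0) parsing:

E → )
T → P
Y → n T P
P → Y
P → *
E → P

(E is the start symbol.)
{ [P → . *], [P → . Y], [T → . P], [Y → . n T P], [Y → n . T P] }

GOTO(I, 'n') = CLOSURE({ [A → αX.β] : [A → α.Xβ] ∈ I, X = 'n' })

Items with dot before 'n', with the dot advanced:
  [Y → . n T P] → [Y → n . T P]
Closure of the advanced items:
  [Y → n . T P] has the dot before T: add [T → . P]
  [T → . P] has the dot before P: add [P → . Y], [P → . *]
  [P → . Y] has the dot before Y: add [Y → . n T P]

GOTO = { [P → . *], [P → . Y], [T → . P], [Y → . n T P], [Y → n . T P] }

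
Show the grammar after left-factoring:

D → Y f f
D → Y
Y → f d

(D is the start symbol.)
D → Y D'
D' → f f
D' → ε
Y → f d

Left-factoring transforms A → αβ₁ | αβ₂ into A → αA' and A' → β₁ | β₂
(α is the longest common prefix among the alternatives). Repeat until
no nonterminal has two alternatives with a common prefix.

Round 1: D has alternatives sharing prefix 'Y'. Introduce D': D → Y D'
  Add: D' → f f
  Add: D' → ε

No remaining common prefixes — done.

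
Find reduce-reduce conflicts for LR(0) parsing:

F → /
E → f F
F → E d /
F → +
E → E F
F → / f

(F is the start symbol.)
Augment with F' → F and build the canonical LR(0) collection (I0 = CLOSURE({[F' → . F]}), then GOTO on every symbol after a dot until no new states appear). It has 11 states:
  I0: { [E → . E F], [E → . f F], [F → . +], [F → . / f], [F → . /], [F → . E d /], [F' → . F] }  — shift
  I1: { [F → + .] }  — reduce
  I2: { [F → / . f], [F → / .] }  — shift, reduce
  I3: { [E → . E F], [E → . f F], [E → E . F], [F → . +], [F → . / f], [F → . /], [F → . E d /], [F → E . d /] }  — shift
  I4: { [F' → F .] }  — accept
  I5: { [E → . E F], [E → . f F], [E → f . F], [F → . +], [F → . / f], [F → . /], [F → . E d /] }  — shift
  I6: { [E → f F .] }  — reduce
  I7: { [E → E F .] }  — reduce
  I8: { [F → E d . /] }  — shift
  I9: { [F → E d / .] }  — reduce
  I10: { [F → / f .] }  — reduce

No state contains more than one complete item.

Answer: No reduce-reduce conflicts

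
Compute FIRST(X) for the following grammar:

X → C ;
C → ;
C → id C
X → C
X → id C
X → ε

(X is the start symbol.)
To compute FIRST(X), examine every production with X on the left-hand side, reading each right-hand side left to right until a non-nullable symbol is reached.

FIRST sets of the other non-terminals involved (by the same procedure, iterated to a fixed point):
  FIRST(C) = { ';', 'id' }

From X → C ;:
  - C is a non-terminal: add FIRST(C) \ {ε} = { ';', 'id' }
    C is not nullable, so stop
From X → C:
  - C is a non-terminal: add FIRST(C) \ {ε} = { ';', 'id' }
    C is not nullable, so stop
From X → id C:
  - id is a terminal: add 'id' and stop
From X → ε:
  - ε-production, so ε ∈ FIRST(X)

Collecting: FIRST(X) = { ';', 'id', ε }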